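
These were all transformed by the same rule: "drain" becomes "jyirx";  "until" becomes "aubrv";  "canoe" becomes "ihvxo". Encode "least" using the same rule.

rlibd

In drain: d→j is +6, r→y is +7, a→i is +8, i→r is +9 — the shift increases by 1 each position. Letter i (0-indexed) is shifted by i+6, so successive shifts are 6, 7, 8, ….
On least: l+6=r, e+7=l, a+8=i, s+9=b, t+10=d.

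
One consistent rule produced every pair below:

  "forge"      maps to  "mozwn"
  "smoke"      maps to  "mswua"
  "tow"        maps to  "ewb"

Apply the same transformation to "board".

lziwj

Read the word backwards and shift each letter +8.
For board: reverse → draob; then shift: d+8=l, r+8=z, a+8=i, o+8=w, b+8=j.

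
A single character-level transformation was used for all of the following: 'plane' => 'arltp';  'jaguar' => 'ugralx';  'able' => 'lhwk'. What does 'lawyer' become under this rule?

Shifts by position in plane: pos 0: p→a (+11), pos 1: l→r (+6), pos 2: a→l (+11), pos 3: n→t (+6) — repeating every 2. It's a Vigenère-style cipher with numeric key [11,6]: position i shifts by key[i mod 2].
On lawyer: l+11=w, a+6=g, w+11=h, y+6=e, e+11=p, r+6=x.

wghepx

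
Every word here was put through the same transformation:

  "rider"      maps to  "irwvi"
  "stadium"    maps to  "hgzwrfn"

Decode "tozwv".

Each pair mirrors across the alphabet (r↔i, i↔r, d↔w): positions sum to 25. This is the alphabet-reversal cipher (Atbash): a becomes z, b becomes y, etc.
Reversing it on tozwv: t↔g, o↔l, z↔a, w↔d, v↔e.

glade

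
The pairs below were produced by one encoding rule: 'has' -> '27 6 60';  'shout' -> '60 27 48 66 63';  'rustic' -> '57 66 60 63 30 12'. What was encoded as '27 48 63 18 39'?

h(#8)→27 and a(#1)→6: differences scale by 3, so n = 3·pos + 3. With a=1..z=26, the number is 3·pos + 3.
Reversing it on 27 48 63 18 39: 27→(27−3)÷3=8=h, 48→(48−3)÷3=15=o, 63→(63−3)÷3=20=t, 18→(18−3)÷3=5=e, 39→(39−3)÷3=12=l.

hotel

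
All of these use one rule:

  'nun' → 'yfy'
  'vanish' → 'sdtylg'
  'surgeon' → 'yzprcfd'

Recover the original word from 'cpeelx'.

matter

Read the word backwards and shift each letter +11.
Reversing it on cpeelx: shift back: c−11=r, p−11=e, e−11=t, e−11=t, l−11=a, x−11=m → rettam; then reverse → matter.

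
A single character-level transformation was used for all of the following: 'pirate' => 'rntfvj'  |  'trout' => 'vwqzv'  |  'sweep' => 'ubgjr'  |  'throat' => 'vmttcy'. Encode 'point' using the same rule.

rtksv

The shifts repeat in a cycle of length 2: positions 0,1,… shift by +2, +5, then the pattern repeats.
Applying it to point: p+2=r, o+5=t, i+2=k, n+5=s, t+2=v.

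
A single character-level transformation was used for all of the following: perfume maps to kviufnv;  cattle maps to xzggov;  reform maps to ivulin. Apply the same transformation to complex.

Each pair mirrors across the alphabet (p↔k, e↔v, r↔i): positions sum to 25. Each letter is replaced by its mirror in the alphabet: a↔z, b↔y, c↔x, and so on (the Atbash cipher).
Applying it to complex: c↔x, o↔l, m↔n, p↔k, l↔o, e↔v, x↔c.

xlnkovc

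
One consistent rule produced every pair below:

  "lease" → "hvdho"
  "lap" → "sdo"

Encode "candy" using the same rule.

The output letters match the input read backwards, each shifted +3: lease reversed is esael. The word is reversed, then every letter is shifted forward by 3.
Applying it to candy: reverse → ydnac; then shift: y+3=b, d+3=g, n+3=q, a+3=d, c+3=f.

bgqdf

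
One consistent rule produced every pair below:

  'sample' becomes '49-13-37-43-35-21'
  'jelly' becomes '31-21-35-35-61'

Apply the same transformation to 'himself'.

The formula is n = 2×(alphabet index, a=1) + 11.
On himself: h=8→27, i=9→29, m=13→37, s=19→49, e=5→21, l=12→35, f=6→23.

27-29-37-49-21-35-23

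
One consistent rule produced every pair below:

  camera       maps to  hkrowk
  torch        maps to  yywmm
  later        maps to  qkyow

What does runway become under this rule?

The shifts repeat in a cycle of length 2: positions 0,1,… shift by +5, +10, then the pattern repeats.
On runway: r+5=w, u+10=e, n+5=s, w+10=g, a+5=f, y+10=i.

wesgfi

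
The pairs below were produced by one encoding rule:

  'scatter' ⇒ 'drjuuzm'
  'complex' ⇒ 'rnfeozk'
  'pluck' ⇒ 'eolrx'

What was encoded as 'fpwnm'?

minor

s(18)→d(3) and c(2)→r(17) fit y≡17x+9 (mod 26); the inverse of 17 mod 26 is 23. Treating letters as 0–25, the rule is x ↦ 17x + 9 (mod 26).
Undoing it on fpwnm: f(5)→23·(5−9)≡12=m; p(15)→23·(15−9)≡8=i; w(22)→23·(22−9)≡13=n; n(13)→23·(13−9)≡14=o; m(12)→23·(12−9)≡17=r (all mod 26).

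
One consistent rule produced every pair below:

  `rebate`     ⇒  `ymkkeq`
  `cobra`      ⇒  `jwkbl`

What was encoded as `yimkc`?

radar

In rebate: r→y is +7, e→m is +8, b→k is +9, a→k is +10 — the shift increases by 1 each position. The shift increases by 1 at each position, starting from +7: 7, 8, 9, ….
Undoing it on yimkc: y−7=r, i−8=a, m−9=d, k−10=a, c−11=r.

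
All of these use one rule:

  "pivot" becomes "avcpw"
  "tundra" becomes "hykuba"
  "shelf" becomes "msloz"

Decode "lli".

bee

The output letters match the input read backwards, each shifted +7: pivot reversed is tovip. The word is reversed, then every letter is shifted forward by 7.
Reversing it on lli: shift back: l−7=e, l−7=e, i−7=b → eeb; then reverse → bee.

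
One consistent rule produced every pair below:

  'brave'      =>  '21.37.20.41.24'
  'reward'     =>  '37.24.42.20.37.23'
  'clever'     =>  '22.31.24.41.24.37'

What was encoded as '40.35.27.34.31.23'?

uphold

b is letter #2 and maps to 21: an offset of 19. Letters become their 1-based position plus 19 (so a→20, b→21, …).
Decoding 40.35.27.34.31.23: 40→(40−19)÷1=21=u, 35→(35−19)÷1=16=p, 27→(27−19)÷1=8=h, 34→(34−19)÷1=15=o, 31→(31−19)÷1=12=l, 23→(23−19)÷1=4=d.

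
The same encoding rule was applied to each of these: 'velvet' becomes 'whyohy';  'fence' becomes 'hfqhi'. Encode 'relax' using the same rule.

The output letters match the input read backwards, each shifted +3: velvet reversed is tevlev. The word is reversed, then every letter is shifted forward by 3.
Applying it to relax: reverse → xaler; then shift: x+3=a, a+3=d, l+3=o, e+3=h, r+3=u.

adohu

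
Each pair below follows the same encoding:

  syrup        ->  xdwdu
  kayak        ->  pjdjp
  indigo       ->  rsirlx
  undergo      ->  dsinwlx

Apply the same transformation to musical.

rdxrhjq

The shift depends on letter class: consonant s→x is +5, but vowel u→d is +9. The rule splits by letter class: vowels +9, consonants +5.
On musical: m(cons)+5=r, u(vowel)+9=d, s(cons)+5=x, i(vowel)+9=r, c(cons)+5=h, a(vowel)+9=j, l(cons)+5=q.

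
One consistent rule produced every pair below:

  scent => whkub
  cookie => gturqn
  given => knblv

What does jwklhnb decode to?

freezer

In scent: s→w is +4, c→h is +5, e→k is +6, n→u is +7 — the shift increases by 1 each position. The shift increases by 1 at each position, starting from +4: 4, 5, 6, ….
Reversing it on jwklhnb: j−4=f, w−5=r, k−6=e, l−7=e, h−8=z, n−9=e, b−10=r.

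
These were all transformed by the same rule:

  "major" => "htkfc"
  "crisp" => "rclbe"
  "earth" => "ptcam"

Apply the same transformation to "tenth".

apgam

This is an affine cipher: with a=0,…,z=25, each position x becomes (25x+19) mod 26.
For tenth: t(19)→25·19+19≡0=a; e(4)→25·4+19≡15=p; n(13)→25·13+19≡6=g; t(19)→25·19+19≡0=a; h(7)→25·7+19≡12=m (all mod 26).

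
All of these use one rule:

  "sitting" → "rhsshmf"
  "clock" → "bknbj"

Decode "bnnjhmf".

Compare letters: s→r is +25, i→h is +25, t→s is +25 — a constant shift. It's a constant shift of +25 (ROT25).
Reversing it on bnnjhmf: b−25=c, n−25=o, n−25=o, j−25=k, h−25=i, m−25=n, f−25=g.

cooking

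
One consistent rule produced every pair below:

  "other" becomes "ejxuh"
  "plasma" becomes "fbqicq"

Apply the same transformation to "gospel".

weifub

Compare letters: o→e is +16, t→j is +16, h→x is +16 — a constant shift. Each letter is shifted forward by 16 in the alphabet (a Caesar shift of +16).
For gospel: g+16=w, o+16=e, s+16=i, p+16=f, e+16=u, l+16=b.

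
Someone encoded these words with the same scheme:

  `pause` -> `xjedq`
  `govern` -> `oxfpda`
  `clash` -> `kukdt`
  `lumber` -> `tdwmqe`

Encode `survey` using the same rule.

adbgql

In pause: p→x is +8, a→j is +9, u→e is +10, s→d is +11 — the shift increases by 1 each position. The shift increases by 1 at each position, starting from +8: 8, 9, 10, ….
For survey: s+8=a, u+9=d, r+10=b, v+11=g, e+12=q, y+13=l.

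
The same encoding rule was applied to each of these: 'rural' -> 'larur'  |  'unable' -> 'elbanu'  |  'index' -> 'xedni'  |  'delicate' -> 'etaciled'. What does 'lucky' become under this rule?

ykcul

The word is simply reversed.
Applying it to lucky: reverse → ykcul.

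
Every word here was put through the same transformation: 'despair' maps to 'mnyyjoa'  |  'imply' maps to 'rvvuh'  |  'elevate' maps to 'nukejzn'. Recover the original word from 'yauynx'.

The shifts repeat in a cycle of length 3: positions 0,1,… shift by +9, +9, +6, then the pattern repeats.
Decoding yauynx: y−9=p, a−9=r, u−6=o, y−9=p, n−9=e, x−6=r.

proper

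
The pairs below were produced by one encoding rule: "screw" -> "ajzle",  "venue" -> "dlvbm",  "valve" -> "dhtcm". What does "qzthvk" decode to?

Shifts by position in screw: pos 0: s→a (+8), pos 1: c→j (+7), pos 2: r→z (+8), pos 3: e→l (+7) — repeating every 2. The shifts repeat in a cycle of length 2: positions 0,1,… shift by +8, +7, then the pattern repeats.
Reversing it on qzthvk: q−8=i, z−7=s, t−8=l, h−7=a, v−8=n, k−7=d.

island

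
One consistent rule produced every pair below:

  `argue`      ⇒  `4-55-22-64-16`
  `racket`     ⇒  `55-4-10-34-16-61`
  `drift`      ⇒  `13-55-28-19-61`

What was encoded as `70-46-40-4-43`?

woman

a(#1)→4 and r(#18)→55: differences scale by 3, so n = 3·pos + 1. With a=1..z=26, the number is 3·pos + 1.
Reversing it on 70-46-40-4-43: 70→(70−1)÷3=23=w, 46→(46−1)÷3=15=o, 40→(40−1)÷3=13=m, 4→(4−1)÷3=1=a, 43→(43−1)÷3=14=n.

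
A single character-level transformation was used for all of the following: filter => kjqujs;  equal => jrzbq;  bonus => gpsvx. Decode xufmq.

Shifts by position in filter: pos 0: f→k (+5), pos 1: i→j (+1), pos 2: l→q (+5), pos 3: t→u (+1) — repeating every 2. A repeating key of period 2 is used — shifts +5, +1 over and over.
Reversing it on xufmq: x−5=s, u−1=t, f−5=a, m−1=l, q−5=l.

stall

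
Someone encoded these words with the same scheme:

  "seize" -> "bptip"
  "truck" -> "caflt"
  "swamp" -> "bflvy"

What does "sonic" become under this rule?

The shift depends on letter class: consonant s→b is +9, but vowel e→p is +11. Vowels shift forward by 11 and consonants shift forward by 9.
Applying it to sonic: s(cons)+9=b, o(vowel)+11=z, n(cons)+9=w, i(vowel)+11=t, c(cons)+9=l.

bzwtl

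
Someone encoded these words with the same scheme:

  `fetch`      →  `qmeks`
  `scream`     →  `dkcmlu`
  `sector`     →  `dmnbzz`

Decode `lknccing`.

Shifts by position in fetch: pos 0: f→q (+11), pos 1: e→m (+8), pos 2: t→e (+11), pos 3: c→k (+8) — repeating every 2. It's a Vigenère-style cipher with numeric key [11,8]: position i shifts by key[i mod 2].
Reversing it on lknccing: l−11=a, k−8=c, n−11=c, c−8=u, c−11=r, i−8=a, n−11=c, g−8=y.

accuracy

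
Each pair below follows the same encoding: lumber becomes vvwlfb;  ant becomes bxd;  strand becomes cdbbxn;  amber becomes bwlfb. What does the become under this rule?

The shift depends on letter class: consonant l→v is +10, but vowel u→v is +1. Two shifts are in play — +1 for a/e/i/o/u, +10 for every other letter.
For the: t(cons)+10=d, h(cons)+10=r, e(vowel)+1=f.

drf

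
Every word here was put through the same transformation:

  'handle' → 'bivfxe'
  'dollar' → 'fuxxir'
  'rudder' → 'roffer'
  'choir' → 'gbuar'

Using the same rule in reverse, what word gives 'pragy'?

Each letter's alphabet position (a=0..z=25) is mapped through 25·x+8 mod 26 — an affine cipher.
Undoing it on pragy: p(15)→25·(15−8)≡19=t; r(17)→25·(17−8)≡17=r; a(0)→25·(0−8)≡8=i; g(6)→25·(6−8)≡2=c; y(24)→25·(24−8)≡10=k (all mod 26).

trick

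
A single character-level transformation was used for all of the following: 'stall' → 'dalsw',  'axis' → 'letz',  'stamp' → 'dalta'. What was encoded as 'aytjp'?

price

Shifts by position in stall: pos 0: s→d (+11), pos 1: t→a (+7), pos 2: a→l (+11), pos 3: l→s (+7) — repeating every 2. It's a Vigenère-style cipher with numeric key [11,7]: position i shifts by key[i mod 2].
Reversing it on aytjp: a−11=p, y−7=r, t−11=i, j−7=c, p−11=e.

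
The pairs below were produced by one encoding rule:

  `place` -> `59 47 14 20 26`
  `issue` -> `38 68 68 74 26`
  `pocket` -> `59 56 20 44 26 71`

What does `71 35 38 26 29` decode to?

thief

Each letter becomes 3×(its alphabet position, a=1..z=26) + 11.
Decoding 71 35 38 26 29: 71→(71−11)÷3=20=t, 35→(35−11)÷3=8=h, 38→(38−11)÷3=9=i, 26→(26−11)÷3=5=e, 29→(29−11)÷3=6=f.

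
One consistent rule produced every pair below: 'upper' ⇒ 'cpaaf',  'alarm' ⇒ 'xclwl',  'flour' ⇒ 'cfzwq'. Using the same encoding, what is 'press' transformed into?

The word is reversed, then every letter is shifted forward by 11.
For press: reverse → sserp; then shift: s+11=d, s+11=d, e+11=p, r+11=c, p+11=a.

ddpca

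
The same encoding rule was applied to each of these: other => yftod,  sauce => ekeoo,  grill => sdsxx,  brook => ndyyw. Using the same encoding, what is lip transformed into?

xsb

The shift depends on letter class: consonant t→f is +12, but vowel o→y is +10. Vowels shift forward by 10 and consonants shift forward by 12.
Applying it to lip: l(cons)+12=x, i(vowel)+10=s, p(cons)+12=b.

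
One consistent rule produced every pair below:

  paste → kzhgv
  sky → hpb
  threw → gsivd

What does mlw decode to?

nod

Each pair mirrors across the alphabet (p↔k, a↔z, s↔h): positions sum to 25. Each letter is replaced by its mirror in the alphabet: a↔z, b↔y, c↔x, and so on (the Atbash cipher).
Decoding mlw: m↔n, l↔o, w↔d.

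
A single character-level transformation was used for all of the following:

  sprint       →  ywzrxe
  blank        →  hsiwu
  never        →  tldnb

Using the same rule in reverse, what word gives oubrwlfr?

intimate

The shift increases by 1 at each position, starting from +6: 6, 7, 8, ….
Decoding oubrwlfr: o−6=i, u−7=n, b−8=t, r−9=i, w−10=m, l−11=a, f−12=t, r−13=e.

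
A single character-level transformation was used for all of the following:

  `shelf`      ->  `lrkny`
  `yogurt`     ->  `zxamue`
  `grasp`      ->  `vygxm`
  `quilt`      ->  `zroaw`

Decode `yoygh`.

The output letters match the input read backwards, each shifted +6: shelf reversed is flehs. Two steps: reverse the string, then apply a Caesar shift of +6.
Reversing it on yoygh: shift back: y−6=s, o−6=i, y−6=s, g−6=a, h−6=b → sisab; then reverse → basis.

basis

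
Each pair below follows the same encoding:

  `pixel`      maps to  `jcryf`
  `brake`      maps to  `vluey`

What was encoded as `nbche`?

think

Compare letters: p→j is +20, i→c is +20, x→r is +20 — a constant shift. This is a Caesar cipher with shift 20.
Undoing it on nbche: n−20=t, b−20=h, c−20=i, h−20=n, e−20=k.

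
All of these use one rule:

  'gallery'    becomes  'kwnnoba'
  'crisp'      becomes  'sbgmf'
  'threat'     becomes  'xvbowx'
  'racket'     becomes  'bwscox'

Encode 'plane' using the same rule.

g(6)→k(10) and a(0)→w(22) fit y≡11x+22 (mod 26); the inverse of 11 mod 26 is 19. This is an affine cipher: with a=0,…,z=25, each position x becomes (11x+22) mod 26.
On plane: p(15)→11·15+22≡5=f; l(11)→11·11+22≡13=n; a(0)→11·0+22≡22=w; n(13)→11·13+22≡9=j; e(4)→11·4+22≡14=o (all mod 26).

fnwjo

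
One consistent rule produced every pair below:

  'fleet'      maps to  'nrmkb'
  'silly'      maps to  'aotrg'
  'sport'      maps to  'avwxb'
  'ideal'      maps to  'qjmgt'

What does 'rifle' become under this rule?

A repeating key of period 2 is used — shifts +8, +6 over and over.
For rifle: r+8=z, i+6=o, f+8=n, l+6=r, e+8=m.

zonrm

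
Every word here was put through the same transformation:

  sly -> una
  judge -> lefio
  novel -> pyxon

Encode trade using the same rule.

The shift depends on letter class: consonant s→u is +2, but vowel u→e is +10. The rule splits by letter class: vowels +10, consonants +2.
Applying it to trade: t(cons)+2=v, r(cons)+2=t, a(vowel)+10=k, d(cons)+2=f, e(vowel)+10=o.

vtkfo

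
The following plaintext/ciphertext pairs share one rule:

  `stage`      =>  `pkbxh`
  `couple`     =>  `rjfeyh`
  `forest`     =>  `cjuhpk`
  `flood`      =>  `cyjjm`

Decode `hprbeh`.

escape

s(18)→p(15) and t(19)→k(10) fit y≡21x+1 (mod 26); the inverse of 21 mod 26 is 5. This is an affine cipher: with a=0,…,z=25, each position x becomes (21x+1) mod 26.
Decoding hprbeh: h(7)→5·(7−1)≡4=e; p(15)→5·(15−1)≡18=s; r(17)→5·(17−1)≡2=c; b(1)→5·(1−1)≡0=a; e(4)→5·(4−1)≡15=p; h(7)→5·(7−1)≡4=e (all mod 26).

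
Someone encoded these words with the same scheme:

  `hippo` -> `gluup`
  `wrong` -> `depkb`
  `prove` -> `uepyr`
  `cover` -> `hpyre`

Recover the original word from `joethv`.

Treating letters as 0–25, the rule is x ↦ 5x + 23 (mod 26).
Decoding joethv: j(9)→21·(9−23)≡18=s; o(14)→21·(14−23)≡19=t; e(4)→21·(4−23)≡17=r; t(19)→21·(19−23)≡20=u; h(7)→21·(7−23)≡2=c; v(21)→21·(21−23)≡10=k (all mod 26).

struck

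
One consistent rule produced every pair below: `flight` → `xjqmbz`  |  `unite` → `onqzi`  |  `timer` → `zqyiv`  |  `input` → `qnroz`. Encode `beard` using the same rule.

piavt

f(5)→x(23) and l(11)→j(9) fit y≡15x+0 (mod 26); the inverse of 15 mod 26 is 7. Treating letters as 0–25, the rule is x ↦ 15x + 0 (mod 26).
On beard: b(1)→15·1+0≡15=p; e(4)→15·4+0≡8=i; a(0)→15·0+0≡0=a; r(17)→15·17+0≡21=v; d(3)→15·3+0≡19=t (all mod 26).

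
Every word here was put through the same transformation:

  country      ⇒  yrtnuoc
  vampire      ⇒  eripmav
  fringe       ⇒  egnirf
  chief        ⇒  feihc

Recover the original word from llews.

swell

The word is simply reversed.
Decoding llews: then reverse → swell.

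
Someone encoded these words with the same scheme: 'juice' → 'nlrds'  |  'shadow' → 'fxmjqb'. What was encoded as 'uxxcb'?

The output letters match the input read backwards, each shifted +9: juice reversed is eciuj. Two steps: reverse the string, then apply a Caesar shift of +9.
Decoding uxxcb: shift back: u−9=l, x−9=o, x−9=o, c−9=t, b−9=s → loots; then reverse → stool.

stool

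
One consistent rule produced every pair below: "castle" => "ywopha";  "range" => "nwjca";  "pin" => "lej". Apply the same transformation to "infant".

Every letter moves 22 places later in the alphabet, wrapping around z→a.
Applying it to infant: i+22=e, n+22=j, f+22=b, a+22=w, n+22=j, t+22=p.

ejbwjp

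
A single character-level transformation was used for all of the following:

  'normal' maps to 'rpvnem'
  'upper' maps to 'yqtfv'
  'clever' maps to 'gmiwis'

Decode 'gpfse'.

Shifts by position in normal: pos 0: n→r (+4), pos 1: o→p (+1), pos 2: r→v (+4), pos 3: m→n (+1) — repeating every 2. The shifts repeat in a cycle of length 2: positions 0,1,… shift by +4, +1, then the pattern repeats.
Reversing it on gpfse: g−4=c, p−1=o, f−4=b, s−1=r, e−4=a.

cobra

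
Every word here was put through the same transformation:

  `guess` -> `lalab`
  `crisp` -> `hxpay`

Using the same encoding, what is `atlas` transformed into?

fzsib

In guess: g→l is +5, u→a is +6, e→l is +7, s→a is +8 — the shift increases by 1 each position. Letter i (0-indexed) is shifted by i+5, so successive shifts are 5, 6, 7, ….
For atlas: a+5=f, t+6=z, l+7=s, a+8=i, s+9=b.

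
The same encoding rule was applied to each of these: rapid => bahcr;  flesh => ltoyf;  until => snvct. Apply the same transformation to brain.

xbacn

r(17)→b(1) and a(0)→a(0) fit y≡23x+0 (mod 26); the inverse of 23 mod 26 is 17. This is an affine cipher: with a=0,…,z=25, each position x becomes (23x+0) mod 26.
For brain: b(1)→23·1+0≡23=x; r(17)→23·17+0≡1=b; a(0)→23·0+0≡0=a; i(8)→23·8+0≡2=c; n(13)→23·13+0≡13=n (all mod 26).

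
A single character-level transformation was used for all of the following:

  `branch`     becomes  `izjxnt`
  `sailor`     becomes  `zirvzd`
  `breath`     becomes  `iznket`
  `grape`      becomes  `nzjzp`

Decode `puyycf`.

The shift increases by 1 at each position, starting from +7: 7, 8, 9, ….
Decoding puyycf: p−7=i, u−8=m, y−9=p, y−10=o, c−11=r, f−12=t.

import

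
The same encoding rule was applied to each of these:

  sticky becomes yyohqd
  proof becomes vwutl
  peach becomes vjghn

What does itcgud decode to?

cowboy

Shifts by position in sticky: pos 0: s→y (+6), pos 1: t→y (+5), pos 2: i→o (+6), pos 3: c→h (+5) — repeating every 2. The shifts repeat in a cycle of length 2: positions 0,1,… shift by +6, +5, then the pattern repeats.
Decoding itcgud: i−6=c, t−5=o, c−6=w, g−5=b, u−6=o, d−5=y.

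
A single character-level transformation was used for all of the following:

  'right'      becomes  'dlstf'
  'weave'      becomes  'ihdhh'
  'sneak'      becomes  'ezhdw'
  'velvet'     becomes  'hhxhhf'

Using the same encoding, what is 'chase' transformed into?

otdeh

The shift depends on letter class: consonant r→d is +12, but vowel i→l is +3. Vowels shift forward by 3 and consonants shift forward by 12.
On chase: c(cons)+12=o, h(cons)+12=t, a(vowel)+3=d, s(cons)+12=e, e(vowel)+3=h.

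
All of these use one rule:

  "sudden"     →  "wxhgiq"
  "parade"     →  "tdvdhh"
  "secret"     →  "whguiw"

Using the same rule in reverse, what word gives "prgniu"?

Shifts by position in sudden: pos 0: s→w (+4), pos 1: u→x (+3), pos 2: d→h (+4), pos 3: d→g (+3) — repeating every 2. The shifts repeat in a cycle of length 2: positions 0,1,… shift by +4, +3, then the pattern repeats.
Undoing it on prgniu: p−4=l, r−3=o, g−4=c, n−3=k, i−4=e, u−3=r.

locker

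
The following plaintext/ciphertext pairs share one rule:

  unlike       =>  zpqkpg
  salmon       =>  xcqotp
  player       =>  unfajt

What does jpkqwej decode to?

enforce

The shifts repeat in a cycle of length 2: positions 0,1,… shift by +5, +2, then the pattern repeats.
Undoing it on jpkqwej: j−5=e, p−2=n, k−5=f, q−2=o, w−5=r, e−2=c, j−5=e.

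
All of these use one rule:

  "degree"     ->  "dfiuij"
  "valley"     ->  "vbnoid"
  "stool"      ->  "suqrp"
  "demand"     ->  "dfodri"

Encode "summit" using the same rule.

In degree: d→d is +0, e→f is +1, g→i is +2, r→u is +3 — the shift increases by 1 each position. The shift increases by 1 at each position, starting from +0: 0, 1, 2, ….
Applying it to summit: s+0=s, u+1=v, m+2=o, m+3=p, i+4=m, t+5=y.

svopmy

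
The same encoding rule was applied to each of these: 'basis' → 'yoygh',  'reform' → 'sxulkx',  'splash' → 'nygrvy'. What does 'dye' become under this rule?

The output letters match the input read backwards, each shifted +6: basis reversed is sisab. Two steps: reverse the string, then apply a Caesar shift of +6.
On dye: reverse → eyd; then shift: e+6=k, y+6=e, d+6=j.

kej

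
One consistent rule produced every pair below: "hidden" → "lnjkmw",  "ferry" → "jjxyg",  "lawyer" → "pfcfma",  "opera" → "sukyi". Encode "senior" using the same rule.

The shift increases by 1 at each position, starting from +4: 4, 5, 6, ….
For senior: s+4=w, e+5=j, n+6=t, i+7=p, o+8=w, r+9=a.

wjtpwa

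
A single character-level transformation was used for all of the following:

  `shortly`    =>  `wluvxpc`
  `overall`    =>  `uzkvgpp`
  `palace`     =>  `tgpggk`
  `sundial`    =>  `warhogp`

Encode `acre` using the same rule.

ggvk

The shift depends on letter class: consonant s→w is +4, but vowel o→u is +6. Vowels shift forward by 6 and consonants shift forward by 4.
Applying it to acre: a(vowel)+6=g, c(cons)+4=g, r(cons)+4=v, e(vowel)+6=k.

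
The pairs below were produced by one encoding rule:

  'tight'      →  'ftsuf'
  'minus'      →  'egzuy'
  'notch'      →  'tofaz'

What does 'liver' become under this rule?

dqhux

The output letters match the input read backwards, each shifted +12: tight reversed is thgit. Read the word backwards and shift each letter +12.
Applying it to liver: reverse → revil; then shift: r+12=d, e+12=q, v+12=h, i+12=u, l+12=x.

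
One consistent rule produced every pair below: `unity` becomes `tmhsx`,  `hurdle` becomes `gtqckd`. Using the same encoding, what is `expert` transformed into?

dwodqs

This is a Caesar cipher with shift 25.
Applying it to expert: e+25=d, x+25=w, p+25=o, e+25=d, r+25=q, t+25=s.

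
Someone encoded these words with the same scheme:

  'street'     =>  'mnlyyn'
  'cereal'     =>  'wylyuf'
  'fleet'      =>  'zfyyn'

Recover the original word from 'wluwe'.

This is a Caesar cipher with shift 20.
Undoing it on wluwe: w−20=c, l−20=r, u−20=a, w−20=c, e−20=k.

crack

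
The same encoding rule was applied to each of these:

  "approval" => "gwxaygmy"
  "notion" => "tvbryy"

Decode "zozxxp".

throne

Each letter shifts forward by (position + 6), i.e. 6, 7, 8, … — the shift grows by one for each successive letter.
Reversing it on zozxxp: z−6=t, o−7=h, z−8=r, x−9=o, x−10=n, p−11=e.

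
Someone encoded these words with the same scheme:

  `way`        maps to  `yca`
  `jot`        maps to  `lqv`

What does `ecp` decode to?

can

Compare letters: w→y is +2, a→c is +2, y→a is +2 — a constant shift. Every letter moves 2 places later in the alphabet, wrapping around z→a.
Reversing it on ecp: e−2=c, c−2=a, p−2=n.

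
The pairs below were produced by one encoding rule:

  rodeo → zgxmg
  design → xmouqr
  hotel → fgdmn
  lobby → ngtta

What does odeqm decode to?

r(17)→z(25) and o(14)→g(6) fit y≡15x+4 (mod 26); the inverse of 15 mod 26 is 7. Treating letters as 0–25, the rule is x ↦ 15x + 4 (mod 26).
Decoding odeqm: o(14)→7·(14−4)≡18=s; d(3)→7·(3−4)≡19=t; e(4)→7·(4−4)≡0=a; q(16)→7·(16−4)≡6=g; m(12)→7·(12−4)≡4=e (all mod 26).

stage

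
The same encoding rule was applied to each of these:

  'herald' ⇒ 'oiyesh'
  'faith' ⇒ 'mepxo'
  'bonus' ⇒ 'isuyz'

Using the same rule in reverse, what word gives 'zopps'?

Shifts by position in herald: pos 0: h→o (+7), pos 1: e→i (+4), pos 2: r→y (+7), pos 3: a→e (+4) — repeating every 2. It's a Vigenère-style cipher with numeric key [7,4]: position i shifts by key[i mod 2].
Reversing it on zopps: z−7=s, o−4=k, p−7=i, p−4=l, s−7=l.

skill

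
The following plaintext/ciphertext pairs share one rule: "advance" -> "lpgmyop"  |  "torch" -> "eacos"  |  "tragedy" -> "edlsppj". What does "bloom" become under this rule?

A repeating key of period 2 is used — shifts +11, +12 over and over.
For bloom: b+11=m, l+12=x, o+11=z, o+12=a, m+11=x.

mxzax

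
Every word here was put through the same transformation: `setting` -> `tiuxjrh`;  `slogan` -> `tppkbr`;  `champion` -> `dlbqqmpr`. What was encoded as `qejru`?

paint

Shifts by position in setting: pos 0: s→t (+1), pos 1: e→i (+4), pos 2: t→u (+1), pos 3: t→x (+4) — repeating every 2. A repeating key of period 2 is used — shifts +1, +4 over and over.
Reversing it on qejru: q−1=p, e−4=a, j−1=i, r−4=n, u−1=t.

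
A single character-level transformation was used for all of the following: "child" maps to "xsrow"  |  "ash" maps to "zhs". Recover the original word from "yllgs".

booth

Each pair mirrors across the alphabet (c↔x, h↔s, i↔r): positions sum to 25. Letters are reflected about the middle of the alphabet (position → 25−position): Atbash.
Decoding yllgs: y↔b, l↔o, l↔o, g↔t, s↔h.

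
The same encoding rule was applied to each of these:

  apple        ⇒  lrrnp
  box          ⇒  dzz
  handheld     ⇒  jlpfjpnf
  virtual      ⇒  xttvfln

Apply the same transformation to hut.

The shift depends on letter class: consonant p→r is +2, but vowel a→l is +11. Vowels shift forward by 11 and consonants shift forward by 2.
Applying it to hut: h(cons)+2=j, u(vowel)+11=f, t(cons)+2=v.

jfv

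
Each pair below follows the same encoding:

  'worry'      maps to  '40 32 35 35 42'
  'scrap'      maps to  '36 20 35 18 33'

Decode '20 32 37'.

w is letter #23 and maps to 40: an offset of 17. Each letter is replaced by its alphabet position (a=1..z=26) + 17.
Reversing it on 20 32 37: 20→(20−17)÷1=3=c, 32→(32−17)÷1=15=o, 37→(37−17)÷1=20=t.

cot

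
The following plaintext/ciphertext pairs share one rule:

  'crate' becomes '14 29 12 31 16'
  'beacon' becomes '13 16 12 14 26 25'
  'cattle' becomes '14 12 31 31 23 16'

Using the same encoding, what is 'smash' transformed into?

30 24 12 30 19

Letters become their 1-based position plus 11 (so a→12, b→13, …).
For smash: s=19→30, m=13→24, a=1→12, s=19→30, h=8→19.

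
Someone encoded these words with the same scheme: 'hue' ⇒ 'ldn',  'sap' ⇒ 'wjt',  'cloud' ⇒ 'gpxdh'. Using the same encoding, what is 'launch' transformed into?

pjdrgl

The shift depends on letter class: consonant h→l is +4, but vowel u→d is +9. Two shifts are in play — +9 for a/e/i/o/u, +4 for every other letter.
Applying it to launch: l(cons)+4=p, a(vowel)+9=j, u(vowel)+9=d, n(cons)+4=r, c(cons)+4=g, h(cons)+4=l.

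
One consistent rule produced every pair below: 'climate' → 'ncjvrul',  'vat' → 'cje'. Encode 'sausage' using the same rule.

The output letters match the input read backwards, each shifted +9: climate reversed is etamilc. Read the word backwards and shift each letter +9.
Applying it to sausage: reverse → egasuas; then shift: e+9=n, g+9=p, a+9=j, s+9=b, u+9=d, a+9=j, s+9=b.

npjbdjb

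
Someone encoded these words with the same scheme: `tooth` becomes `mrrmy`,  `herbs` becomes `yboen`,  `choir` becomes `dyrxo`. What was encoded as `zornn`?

gross

t(19)→m(12) and o(14)→r(17) fit y≡25x+5 (mod 26); the inverse of 25 mod 26 is 25. Each letter's alphabet position (a=0..z=25) is mapped through 25·x+5 mod 26 — an affine cipher.
Reversing it on zornn: z(25)→25·(25−5)≡6=g; o(14)→25·(14−5)≡17=r; r(17)→25·(17−5)≡14=o; n(13)→25·(13−5)≡18=s; n(13)→25·(13−5)≡18=s (all mod 26).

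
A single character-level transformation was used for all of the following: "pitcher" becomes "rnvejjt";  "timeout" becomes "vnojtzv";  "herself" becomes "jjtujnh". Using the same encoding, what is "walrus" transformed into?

yfntzu

Vowels shift forward by 5 and consonants shift forward by 2.
On walrus: w(cons)+2=y, a(vowel)+5=f, l(cons)+2=n, r(cons)+2=t, u(vowel)+5=z, s(cons)+2=u.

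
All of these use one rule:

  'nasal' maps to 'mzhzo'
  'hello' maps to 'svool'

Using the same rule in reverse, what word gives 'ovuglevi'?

leftover

Letters are reflected about the middle of the alphabet (position → 25−position): Atbash.
Reversing it on ovuglevi: o↔l, v↔e, u↔f, g↔t, l↔o, e↔v, v↔e, i↔r.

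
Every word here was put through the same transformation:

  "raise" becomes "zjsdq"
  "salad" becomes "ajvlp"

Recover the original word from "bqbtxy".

thrill

Each letter shifts forward by (position + 8), i.e. 8, 9, 10, … — the shift grows by one for each successive letter.
Undoing it on bqbtxy: b−8=t, q−9=h, b−10=r, t−11=i, x−12=l, y−13=l.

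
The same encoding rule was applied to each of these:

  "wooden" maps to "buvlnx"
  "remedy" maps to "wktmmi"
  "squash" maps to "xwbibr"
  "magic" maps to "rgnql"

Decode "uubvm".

pound

In wooden: w→b is +5, o→u is +6, o→v is +7, d→l is +8 — the shift increases by 1 each position. Each letter shifts forward by (position + 5), i.e. 5, 6, 7, … — the shift grows by one for each successive letter.
Undoing it on uubvm: u−5=p, u−6=o, b−7=u, v−8=n, m−9=d.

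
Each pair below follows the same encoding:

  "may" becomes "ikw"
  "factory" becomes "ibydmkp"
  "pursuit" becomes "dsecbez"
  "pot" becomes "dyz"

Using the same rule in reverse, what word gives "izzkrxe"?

unhappy

The output letters match the input read backwards, each shifted +10: may reversed is yam. Read the word backwards and shift each letter +10.
Reversing it on izzkrxe: shift back: i−10=y, z−10=p, z−10=p, k−10=a, r−10=h, x−10=n, e−10=u → yppahnu; then reverse → unhappy.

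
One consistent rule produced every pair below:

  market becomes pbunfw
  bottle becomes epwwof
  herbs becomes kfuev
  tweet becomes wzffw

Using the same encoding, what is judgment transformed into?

The shift depends on letter class: consonant m→p is +3, but vowel a→b is +1. Vowels shift forward by 1 and consonants shift forward by 3.
Applying it to judgment: j(cons)+3=m, u(vowel)+1=v, d(cons)+3=g, g(cons)+3=j, m(cons)+3=p, e(vowel)+1=f, n(cons)+3=q, t(cons)+3=w.

mvgjpfqw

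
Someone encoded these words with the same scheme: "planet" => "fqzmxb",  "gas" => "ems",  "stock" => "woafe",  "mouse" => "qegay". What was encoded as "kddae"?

sorry

The output letters match the input read backwards, each shifted +12: planet reversed is tenalp. The word is reversed, then every letter is shifted forward by 12.
Reversing it on kddae: shift back: k−12=y, d−12=r, d−12=r, a−12=o, e−12=s → yrros; then reverse → sorry.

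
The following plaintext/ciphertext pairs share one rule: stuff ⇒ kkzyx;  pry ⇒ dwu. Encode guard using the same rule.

iwfzl

The output letters match the input read backwards, each shifted +5: stuff reversed is ffuts. The word is reversed, then every letter is shifted forward by 5.
Applying it to guard: reverse → draug; then shift: d+5=i, r+5=w, a+5=f, u+5=z, g+5=l.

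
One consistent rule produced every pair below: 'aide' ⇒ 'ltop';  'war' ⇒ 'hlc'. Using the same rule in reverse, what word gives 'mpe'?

Compare letters: a→l is +11, i→t is +11, d→o is +11 — a constant shift. Each letter is shifted forward by 11 in the alphabet (a Caesar shift of +11).
Undoing it on mpe: m−11=b, p−11=e, e−11=t.

bet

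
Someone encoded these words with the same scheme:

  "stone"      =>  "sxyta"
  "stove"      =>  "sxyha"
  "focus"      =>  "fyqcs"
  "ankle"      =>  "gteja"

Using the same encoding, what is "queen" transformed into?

icaat

s(18)→s(18) and t(19)→x(23) fit y≡5x+6 (mod 26); the inverse of 5 mod 26 is 21. This is an affine cipher: with a=0,…,z=25, each position x becomes (5x+6) mod 26.
On queen: q(16)→5·16+6≡8=i; u(20)→5·20+6≡2=c; e(4)→5·4+6≡0=a; e(4)→5·4+6≡0=a; n(13)→5·13+6≡19=t (all mod 26).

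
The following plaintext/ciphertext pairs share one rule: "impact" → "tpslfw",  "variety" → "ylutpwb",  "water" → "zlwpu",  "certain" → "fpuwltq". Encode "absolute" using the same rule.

levzofwp

Vowels shift forward by 11 and consonants shift forward by 3.
Applying it to absolute: a(vowel)+11=l, b(cons)+3=e, s(cons)+3=v, o(vowel)+11=z, l(cons)+3=o, u(vowel)+11=f, t(cons)+3=w, e(vowel)+11=p.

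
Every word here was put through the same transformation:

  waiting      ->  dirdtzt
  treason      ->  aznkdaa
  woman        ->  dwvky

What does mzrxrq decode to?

In waiting: w→d is +7, a→i is +8, i→r is +9, t→d is +10 — the shift increases by 1 each position. The shift increases by 1 at each position, starting from +7: 7, 8, 9, ….
Undoing it on mzrxrq: m−7=f, z−8=r, r−9=i, x−10=n, r−11=g, q−12=e.

fringe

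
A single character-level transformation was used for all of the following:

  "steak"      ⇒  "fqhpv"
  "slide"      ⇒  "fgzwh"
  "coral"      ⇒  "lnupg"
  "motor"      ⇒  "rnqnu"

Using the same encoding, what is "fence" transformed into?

s(18)→f(5) and t(19)→q(16) fit y≡11x+15 (mod 26); the inverse of 11 mod 26 is 19. Treating letters as 0–25, the rule is x ↦ 11x + 15 (mod 26).
Applying it to fence: f(5)→11·5+15≡18=s; e(4)→11·4+15≡7=h; n(13)→11·13+15≡2=c; c(2)→11·2+15≡11=l; e(4)→11·4+15≡7=h (all mod 26).

shclh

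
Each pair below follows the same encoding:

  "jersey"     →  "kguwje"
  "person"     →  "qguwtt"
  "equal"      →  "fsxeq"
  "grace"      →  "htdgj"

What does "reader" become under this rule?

sgdhjx

In jersey: j→k is +1, e→g is +2, r→u is +3, s→w is +4 — the shift increases by 1 each position. The shift increases by 1 at each position, starting from +1: 1, 2, 3, ….
On reader: r+1=s, e+2=g, a+3=d, d+4=h, e+5=j, r+6=x.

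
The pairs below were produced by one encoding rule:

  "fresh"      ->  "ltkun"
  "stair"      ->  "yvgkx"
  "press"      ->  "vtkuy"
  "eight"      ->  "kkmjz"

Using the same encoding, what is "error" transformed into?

Shifts by position in fresh: pos 0: f→l (+6), pos 1: r→t (+2), pos 2: e→k (+6), pos 3: s→u (+2) — repeating every 2. The shifts repeat in a cycle of length 2: positions 0,1,… shift by +6, +2, then the pattern repeats.
On error: e+6=k, r+2=t, r+6=x, o+2=q, r+6=x.

ktxqx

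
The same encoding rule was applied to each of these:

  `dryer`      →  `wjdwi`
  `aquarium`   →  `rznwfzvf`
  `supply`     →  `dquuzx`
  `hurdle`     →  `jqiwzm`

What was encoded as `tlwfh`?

cargo

The output letters match the input read backwards, each shifted +5: dryer reversed is reyrd. Read the word backwards and shift each letter +5.
Decoding tlwfh: shift back: t−5=o, l−5=g, w−5=r, f−5=a, h−5=c → ograc; then reverse → cargo.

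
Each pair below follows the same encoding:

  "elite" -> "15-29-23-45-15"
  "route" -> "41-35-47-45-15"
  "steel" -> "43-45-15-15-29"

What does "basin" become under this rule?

9-7-43-23-33

e(#5)→15 and l(#12)→29: differences scale by 2, so n = 2·pos + 5. Each letter becomes 2×(its alphabet position, a=1..z=26) + 5.
On basin: b=2→9, a=1→7, s=19→43, i=9→23, n=14→33.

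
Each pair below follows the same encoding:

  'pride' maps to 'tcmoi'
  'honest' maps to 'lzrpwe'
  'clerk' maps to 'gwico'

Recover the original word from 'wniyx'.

scent

Shifts by position in pride: pos 0: p→t (+4), pos 1: r→c (+11), pos 2: i→m (+4), pos 3: d→o (+11) — repeating every 2. The shifts repeat in a cycle of length 2: positions 0,1,… shift by +4, +11, then the pattern repeats.
Decoding wniyx: w−4=s, n−11=c, i−4=e, y−11=n, x−4=t.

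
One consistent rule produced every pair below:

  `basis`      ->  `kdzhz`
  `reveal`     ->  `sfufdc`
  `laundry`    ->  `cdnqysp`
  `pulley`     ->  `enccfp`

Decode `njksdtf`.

Treating letters as 0–25, the rule is x ↦ 7x + 3 (mod 26).
Decoding njksdtf: n(13)→15·(13−3)≡20=u; j(9)→15·(9−3)≡12=m; k(10)→15·(10−3)≡1=b; s(18)→15·(18−3)≡17=r; d(3)→15·(3−3)≡0=a; t(19)→15·(19−3)≡6=g; f(5)→15·(5−3)≡4=e (all mod 26).

umbrage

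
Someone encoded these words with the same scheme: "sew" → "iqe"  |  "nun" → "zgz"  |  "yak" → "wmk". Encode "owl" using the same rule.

xia

The output letters match the input read backwards, each shifted +12: sew reversed is wes. Read the word backwards and shift each letter +12.
Applying it to owl: reverse → lwo; then shift: l+12=x, w+12=i, o+12=a.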